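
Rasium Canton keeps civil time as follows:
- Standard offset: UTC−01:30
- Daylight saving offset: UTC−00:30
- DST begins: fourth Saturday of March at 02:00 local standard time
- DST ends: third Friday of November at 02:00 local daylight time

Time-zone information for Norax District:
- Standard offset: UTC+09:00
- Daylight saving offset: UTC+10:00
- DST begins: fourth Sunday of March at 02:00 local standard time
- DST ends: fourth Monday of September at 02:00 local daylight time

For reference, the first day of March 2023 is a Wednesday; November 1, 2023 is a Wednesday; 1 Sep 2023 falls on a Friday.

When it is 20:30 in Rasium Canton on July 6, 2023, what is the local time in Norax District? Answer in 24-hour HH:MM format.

1 March 2023 is a Wednesday, so the first Saturday is March 4 and the fourth is March 25.
1 November 2023 is a Wednesday, so the first Friday is November 3 and the third is November 17.
July 6, 2023 falls between 25 March and 17 November, so daylight saving is in effect and Rasium Canton is at UTC−00:30.
20:30 Rasium Canton + 0h30m = 21:00 UTC.
1 March 2023 is a Wednesday, so the first Sunday is March 5 and the fourth is March 26.
1 September 2023 is a Friday, so the first Monday is September 4 and the fourth is September 25.
At the standard offset (UTC+09:00), 21:00 UTC + 9h = 06:00 Norax District standard time (rolling into the next day, 7 July 2023).
The standard-time date in Norax District, July 7, 2023, falls between 26 March and 25 September, so daylight saving is in effect and Norax District is at UTC+10:00.
21:00 UTC + 10h = 07:00 Norax District (rolling into the next day, 7 July 2023).

07:00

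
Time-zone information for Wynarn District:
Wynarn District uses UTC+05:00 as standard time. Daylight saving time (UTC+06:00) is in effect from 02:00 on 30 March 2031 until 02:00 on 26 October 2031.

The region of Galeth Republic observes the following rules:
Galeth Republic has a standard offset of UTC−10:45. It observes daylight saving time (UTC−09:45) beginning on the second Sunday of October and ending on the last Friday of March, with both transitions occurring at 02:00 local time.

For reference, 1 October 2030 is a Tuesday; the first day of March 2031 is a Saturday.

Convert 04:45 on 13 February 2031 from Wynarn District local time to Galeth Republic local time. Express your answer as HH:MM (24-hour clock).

13 February 2031 is outside the daylight-saving period (30 March – 26 October), so Wynarn District is on standard time, UTC+05:00.
04:45 Wynarn District − 5h = 23:45 UTC (rolling into the previous day, 12 February 2031).
1 October 2030 is a Tuesday, so the first Sunday is October 6 and the second is October 13.
1 March 2031 is a Saturday, so Fridays fall on 7, 14, 21, 28; the last is March 28.
At the standard offset (UTC−10:45), 23:45 UTC − 10h45m = 13:00 Galeth Republic standard time.
The standard-time date in Galeth Republic, 12 February 2031, lies within the daylight-saving period (13 October 2030 – 28 March 2031), so Galeth Republic is on daylight time, UTC−09:45.
23:45 UTC − 9h45m = 14:00 Galeth Republic.

14:00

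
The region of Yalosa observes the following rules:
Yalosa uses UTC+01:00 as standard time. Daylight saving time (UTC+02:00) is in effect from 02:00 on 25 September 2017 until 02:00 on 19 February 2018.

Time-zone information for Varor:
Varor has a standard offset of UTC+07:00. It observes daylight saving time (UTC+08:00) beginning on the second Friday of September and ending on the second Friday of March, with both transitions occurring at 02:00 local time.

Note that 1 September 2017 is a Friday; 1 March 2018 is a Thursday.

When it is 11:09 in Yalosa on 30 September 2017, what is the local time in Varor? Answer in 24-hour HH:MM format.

17:09

30 September 2017 lies within the daylight-saving period (25 September 2017 – 19 February 2018), so Yalosa is on daylight time, UTC+02:00.
11:09 Yalosa − 2h = 09:09 UTC.
1 September 2017 is a Friday, so the first Friday is September 1 and the second is September 8.
1 March 2018 is a Thursday, so the first Friday is March 2 and the second is March 9.
At the standard offset (UTC+07:00), 09:09 UTC + 7h = 16:09 Varor standard time.
Daylight saving runs 8 September 2017 – 9 March 2018; the standard-time date in Varor, 30 September 2017, is inside that window, so Varor is at UTC+08:00.
09:09 UTC + 8h = 17:09 Varor.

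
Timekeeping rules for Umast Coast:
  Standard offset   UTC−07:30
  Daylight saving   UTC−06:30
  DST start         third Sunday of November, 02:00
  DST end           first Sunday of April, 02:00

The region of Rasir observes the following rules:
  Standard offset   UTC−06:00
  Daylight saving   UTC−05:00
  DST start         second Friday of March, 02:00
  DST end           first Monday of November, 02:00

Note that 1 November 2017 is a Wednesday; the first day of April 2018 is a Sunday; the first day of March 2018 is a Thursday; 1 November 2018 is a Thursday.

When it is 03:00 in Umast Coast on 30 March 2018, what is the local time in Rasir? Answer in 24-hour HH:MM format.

1 November 2017 is a Wednesday, so the first Sunday is November 5 and the third is November 19.
1 April 2018 is a Sunday, so the first Sunday is April 1.
30 March 2018 lies within the daylight-saving period (19 November 2017 – 1 April 2018), so Umast Coast is on daylight time, UTC−06:30.
03:00 Umast Coast + 6h30m = 09:30 UTC.
1 March 2018 is a Thursday, so the first Friday is March 2 and the second is March 9.
1 November 2018 is a Thursday, so the first Monday is November 5.
At the standard offset (UTC−06:00), 09:30 UTC − 6h = 03:30 Rasir standard time.
Daylight saving runs 9 March – 5 November; the standard-time date in Rasir, 30 March 2018, is inside that window, so Rasir is at UTC−05:00.
09:30 UTC − 5h = 04:30 Rasir.

04:30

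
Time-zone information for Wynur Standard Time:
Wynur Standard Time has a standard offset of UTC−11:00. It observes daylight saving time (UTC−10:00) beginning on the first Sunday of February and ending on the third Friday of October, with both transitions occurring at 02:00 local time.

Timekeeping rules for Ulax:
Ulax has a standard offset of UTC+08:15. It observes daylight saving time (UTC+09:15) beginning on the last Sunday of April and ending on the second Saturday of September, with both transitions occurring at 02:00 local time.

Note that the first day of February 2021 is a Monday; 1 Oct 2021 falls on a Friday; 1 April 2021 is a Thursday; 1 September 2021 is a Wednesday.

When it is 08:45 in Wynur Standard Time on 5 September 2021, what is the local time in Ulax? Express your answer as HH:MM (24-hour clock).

04:00

1 February 2021 is a Monday, so the first Sunday is February 7.
1 October 2021 is a Friday, so the first Friday is October 1 and the third is October 15.
Daylight saving runs 7 February – 15 October; 5 September 2021 is inside that window, so Wynur Standard Time is at UTC−10:00.
08:45 Wynur Standard Time + 10h = 18:45 UTC.
1 April 2021 is a Thursday, so Sundays fall on 4, 11, 18, 25; the last is April 25.
1 September 2021 is a Wednesday, so the first Saturday is September 4 and the second is September 11.
At the standard offset (UTC+08:15), 18:45 UTC + 8h15m = 03:00 Ulax standard time (rolling into the next day, 6 September 2021).
Daylight saving runs 25 April – 11 September; the standard-time date in Ulax, 6 September 2021, is inside that window, so Ulax is at UTC+09:15.
18:45 UTC + 9h15m = 04:00 Ulax (rolling into the next day, 6 September 2021).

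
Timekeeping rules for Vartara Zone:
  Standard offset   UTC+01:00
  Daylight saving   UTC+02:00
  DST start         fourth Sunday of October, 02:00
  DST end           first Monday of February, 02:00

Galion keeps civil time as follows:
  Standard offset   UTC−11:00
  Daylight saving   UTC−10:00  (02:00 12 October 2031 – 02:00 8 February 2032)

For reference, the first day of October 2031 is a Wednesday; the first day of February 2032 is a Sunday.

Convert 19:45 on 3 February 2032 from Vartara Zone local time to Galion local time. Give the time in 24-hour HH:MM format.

08:45

1 October 2031 is a Wednesday, so the first Sunday is October 5 and the fourth is October 26.
1 February 2032 is a Sunday, so the first Monday is February 2.
3 February 2032 is outside the daylight-saving period (26 October 2031 – 2 February 2032), so Vartara Zone is on standard time, UTC+01:00.
19:45 Vartara Zone − 1h = 18:45 UTC.
At the standard offset (UTC−11:00), 18:45 UTC − 11h = 07:45 Galion standard time.
The standard-time date in Galion, 3 February 2032, falls between 12 October 2031 and 8 February 2032, so daylight saving is in effect and Galion is at UTC−10:00.
18:45 UTC − 10h = 08:45 Galion.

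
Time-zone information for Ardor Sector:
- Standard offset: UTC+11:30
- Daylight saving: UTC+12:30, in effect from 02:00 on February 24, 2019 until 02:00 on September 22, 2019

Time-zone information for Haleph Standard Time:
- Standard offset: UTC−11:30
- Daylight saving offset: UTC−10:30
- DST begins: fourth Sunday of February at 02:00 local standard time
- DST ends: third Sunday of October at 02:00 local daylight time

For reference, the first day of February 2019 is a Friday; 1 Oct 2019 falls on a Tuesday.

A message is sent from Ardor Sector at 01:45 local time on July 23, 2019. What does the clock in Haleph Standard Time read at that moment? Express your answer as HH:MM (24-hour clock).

July 23, 2019 falls between 24 February and 22 September, so daylight saving is in effect and Ardor Sector is at UTC+12:30.
01:45 Ardor Sector − 12h30m = 13:15 UTC (rolling into the previous day, 22 July 2019).
1 February 2019 is a Friday, so the first Sunday is February 3 and the fourth is February 24.
1 October 2019 is a Tuesday, so the first Sunday is October 6 and the third is October 20.
At the standard offset (UTC−11:30), 13:15 UTC − 11h30m = 01:45 Haleph Standard Time standard time.
The standard-time date in Haleph Standard Time, July 22, 2019, lies within the daylight-saving period (24 February – 20 October), so Haleph Standard Time is on daylight time, UTC−10:30.
13:15 UTC − 10h30m = 02:45 Haleph Standard Time.

02:45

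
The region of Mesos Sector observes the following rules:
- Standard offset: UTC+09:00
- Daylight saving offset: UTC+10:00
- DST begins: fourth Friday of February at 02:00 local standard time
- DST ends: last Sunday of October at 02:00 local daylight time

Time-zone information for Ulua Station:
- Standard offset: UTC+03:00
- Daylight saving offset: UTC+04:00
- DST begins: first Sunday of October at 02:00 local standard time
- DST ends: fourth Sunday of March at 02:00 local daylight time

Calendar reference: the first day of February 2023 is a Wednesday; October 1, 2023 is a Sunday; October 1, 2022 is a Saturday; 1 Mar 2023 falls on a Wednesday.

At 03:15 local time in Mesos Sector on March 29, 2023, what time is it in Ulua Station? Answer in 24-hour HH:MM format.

20:15

1 February 2023 is a Wednesday, so the first Friday is February 3 and the fourth is February 24.
1 October 2023 is a Sunday, so Sundays fall on 1, 8, 15, 22, 29; the last is October 29.
March 29, 2023 lies within the daylight-saving period (24 February – 29 October), so Mesos Sector is on daylight time, UTC+10:00.
03:15 Mesos Sector − 10h = 17:15 UTC (rolling into the previous day, 28 March 2023).
1 October 2022 is a Saturday, so the first Sunday is October 2.
1 March 2023 is a Wednesday, so the first Sunday is March 5 and the fourth is March 26.
At the standard offset (UTC+03:00), 17:15 UTC + 3h = 20:15 Ulua Station standard time.
The standard-time date in Ulua Station, March 28, 2023, does not fall between 2 October 2022 and 26 March 2023, so daylight saving is not in effect and Ulua Station is at UTC+03:00.
17:15 UTC + 3h = 20:15 Ulua Station.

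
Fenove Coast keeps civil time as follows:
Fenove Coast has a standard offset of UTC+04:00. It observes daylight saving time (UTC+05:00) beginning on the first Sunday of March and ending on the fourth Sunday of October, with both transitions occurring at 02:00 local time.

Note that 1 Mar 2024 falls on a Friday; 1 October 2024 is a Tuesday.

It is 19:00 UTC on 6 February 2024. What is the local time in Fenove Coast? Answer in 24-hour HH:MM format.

1 March 2024 is a Friday, so the first Sunday is March 3.
1 October 2024 is a Tuesday, so the first Sunday is October 6 and the fourth is October 27.
At the standard offset (UTC+04:00), 19:00 UTC + 4h = 23:00 Fenove Coast standard time.
The standard-time date in Fenove Coast, 6 February 2024, does not fall between 3 March and 27 October, so daylight saving is not in effect and Fenove Coast is at UTC+04:00.
19:00 UTC + 4h = 23:00 local.

23:00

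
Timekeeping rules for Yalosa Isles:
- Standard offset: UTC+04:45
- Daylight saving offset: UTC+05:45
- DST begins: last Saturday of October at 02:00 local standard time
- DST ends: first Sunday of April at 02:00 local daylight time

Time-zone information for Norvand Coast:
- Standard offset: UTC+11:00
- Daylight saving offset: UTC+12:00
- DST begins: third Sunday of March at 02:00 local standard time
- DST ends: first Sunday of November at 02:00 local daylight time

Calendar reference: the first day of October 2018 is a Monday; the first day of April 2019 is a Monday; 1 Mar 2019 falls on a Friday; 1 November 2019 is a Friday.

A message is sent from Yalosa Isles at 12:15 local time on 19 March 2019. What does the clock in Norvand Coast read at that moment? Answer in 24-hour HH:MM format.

18:30

1 October 2018 is a Monday, so Saturdays fall on 6, 13, 20, 27; the last is October 27.
1 April 2019 is a Monday, so the first Sunday is April 7.
Daylight saving runs 27 October 2018 – 7 April 2019; 19 March 2019 is inside that window, so Yalosa Isles is at UTC+05:45.
12:15 Yalosa Isles − 5h45m = 06:30 UTC.
1 March 2019 is a Friday, so the first Sunday is March 3 and the third is March 17.
1 November 2019 is a Friday, so the first Sunday is November 3.
At the standard offset (UTC+11:00), 06:30 UTC + 11h = 17:30 Norvand Coast standard time.
Daylight saving runs 17 March – 3 November; the standard-time date in Norvand Coast, 19 March 2019, is inside that window, so Norvand Coast is at UTC+12:00.
06:30 UTC + 12h = 18:30 Norvand Coast.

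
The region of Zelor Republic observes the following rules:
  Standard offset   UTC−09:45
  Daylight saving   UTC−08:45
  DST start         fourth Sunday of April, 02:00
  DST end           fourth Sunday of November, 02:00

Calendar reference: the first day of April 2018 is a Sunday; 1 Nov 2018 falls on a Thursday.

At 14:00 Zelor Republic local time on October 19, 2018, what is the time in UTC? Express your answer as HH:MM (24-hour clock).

22:45

1 April 2018 is a Sunday, so the first Sunday is April 1 and the fourth is April 22.
1 November 2018 is a Thursday, so the first Sunday is November 4 and the fourth is November 25.
Daylight saving runs 22 April – 25 November; October 19, 2018 is inside that window, so Zelor Republic is at UTC−08:45.
14:00 local + 8h45m = 22:45 UTC.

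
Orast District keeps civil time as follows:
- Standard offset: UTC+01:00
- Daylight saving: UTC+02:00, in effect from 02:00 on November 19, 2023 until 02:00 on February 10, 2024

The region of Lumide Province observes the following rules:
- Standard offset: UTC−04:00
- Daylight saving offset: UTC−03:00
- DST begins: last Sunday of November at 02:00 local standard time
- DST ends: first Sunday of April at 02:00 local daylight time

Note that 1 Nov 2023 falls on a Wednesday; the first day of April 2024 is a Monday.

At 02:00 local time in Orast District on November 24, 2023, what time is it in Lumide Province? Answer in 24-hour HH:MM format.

20:00

Daylight saving runs 19 November 2023 – 10 February 2024; November 24, 2023 is inside that window, so Orast District is at UTC+02:00.
02:00 Orast District − 2h = 00:00 UTC.
1 November 2023 is a Wednesday, so Sundays fall on 5, 12, 19, 26; the last is November 26.
1 April 2024 is a Monday, so the first Sunday is April 7.
At the standard offset (UTC−04:00), 00:00 UTC − 4h = 20:00 Lumide Province standard time (rolling into the previous day, 23 November 2023).
The standard-time date in Lumide Province, November 23, 2023, does not fall between 26 November 2023 and 7 April 2024, so daylight saving is not in effect and Lumide Province is at UTC−04:00.
00:00 UTC − 4h = 20:00 Lumide Province (rolling into the previous day, 23 November 2023).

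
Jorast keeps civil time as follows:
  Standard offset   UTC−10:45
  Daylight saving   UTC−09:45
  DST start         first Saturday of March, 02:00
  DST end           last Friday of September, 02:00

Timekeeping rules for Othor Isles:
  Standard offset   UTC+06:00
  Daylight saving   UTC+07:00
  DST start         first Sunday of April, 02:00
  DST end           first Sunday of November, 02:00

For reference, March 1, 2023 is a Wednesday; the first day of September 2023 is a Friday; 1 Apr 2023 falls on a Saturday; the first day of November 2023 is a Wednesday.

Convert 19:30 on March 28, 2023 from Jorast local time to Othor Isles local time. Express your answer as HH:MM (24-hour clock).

1 March 2023 is a Wednesday, so the first Saturday is March 4.
1 September 2023 is a Friday, so Fridays fall on 1, 8, 15, 22, 29; the last is September 29.
Daylight saving runs 4 March – 29 September; March 28, 2023 is inside that window, so Jorast is at UTC−09:45.
19:30 Jorast + 9h45m = 05:15 UTC (rolling into the next day, 29 March 2023).
1 April 2023 is a Saturday, so the first Sunday is April 2.
1 November 2023 is a Wednesday, so the first Sunday is November 5.
At the standard offset (UTC+06:00), 05:15 UTC + 6h = 11:15 Othor Isles standard time.
The standard-time date in Othor Isles, March 29, 2023, does not fall between 2 April and 5 November, so daylight saving is not in effect and Othor Isles is at UTC+06:00.
05:15 UTC + 6h = 11:15 Othor Isles.

11:15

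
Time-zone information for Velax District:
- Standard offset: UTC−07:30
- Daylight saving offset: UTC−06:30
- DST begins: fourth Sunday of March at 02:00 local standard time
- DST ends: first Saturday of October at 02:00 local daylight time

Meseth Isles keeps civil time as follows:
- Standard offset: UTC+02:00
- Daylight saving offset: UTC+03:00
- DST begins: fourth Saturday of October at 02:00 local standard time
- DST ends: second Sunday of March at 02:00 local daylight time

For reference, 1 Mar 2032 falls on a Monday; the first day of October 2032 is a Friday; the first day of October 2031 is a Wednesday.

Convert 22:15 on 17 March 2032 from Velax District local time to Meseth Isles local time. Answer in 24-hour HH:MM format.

1 March 2032 is a Monday, so the first Sunday is March 7 and the fourth is March 28.
1 October 2032 is a Friday, so the first Saturday is October 2.
Daylight saving runs 28 March – 2 October; 17 March 2032 is outside that window, so Velax District is on standard time at UTC−07:30.
22:15 Velax District + 7h30m = 05:45 UTC (rolling into the next day, 18 March 2032).
1 October 2031 is a Wednesday, so the first Saturday is October 4 and the fourth is October 25.
1 March 2032 is a Monday, so the first Sunday is March 7 and the second is March 14.
At the standard offset (UTC+02:00), 05:45 UTC + 2h = 07:45 Meseth Isles standard time.
The standard-time date in Meseth Isles, 18 March 2032, does not fall between 25 October 2031 and 14 March 2032, so daylight saving is not in effect and Meseth Isles is at UTC+02:00.
05:45 UTC + 2h = 07:45 Meseth Isles.

07:45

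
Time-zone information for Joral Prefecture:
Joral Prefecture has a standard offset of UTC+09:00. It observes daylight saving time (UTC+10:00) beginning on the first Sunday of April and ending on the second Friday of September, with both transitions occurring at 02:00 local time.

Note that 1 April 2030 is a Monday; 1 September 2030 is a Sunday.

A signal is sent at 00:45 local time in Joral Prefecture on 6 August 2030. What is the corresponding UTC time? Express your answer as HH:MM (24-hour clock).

1 April 2030 is a Monday, so the first Sunday is April 7.
1 September 2030 is a Sunday, so the first Friday is September 6 and the second is September 13.
Daylight saving runs 7 April – 13 September; 6 August 2030 is inside that window, so Joral Prefecture is at UTC+10:00.
00:45 local − 10h = 14:45 UTC (rolling into the previous day, 5 August 2030).

14:45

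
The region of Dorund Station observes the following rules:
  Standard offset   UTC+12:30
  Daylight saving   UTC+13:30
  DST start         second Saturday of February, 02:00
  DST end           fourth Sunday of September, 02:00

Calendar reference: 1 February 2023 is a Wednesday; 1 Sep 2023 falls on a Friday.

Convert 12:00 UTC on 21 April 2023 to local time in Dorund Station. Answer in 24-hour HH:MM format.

01:30

1 February 2023 is a Wednesday, so the first Saturday is February 4 and the second is February 11.
1 September 2023 is a Friday, so the first Sunday is September 3 and the fourth is September 24.
At the standard offset (UTC+12:30), 12:00 UTC + 12h30m = 00:30 Dorund Station standard time (rolling into the next day, 22 April 2023).
The standard-time date in Dorund Station, 22 April 2023, falls between 11 February and 24 September, so daylight saving is in effect and Dorund Station is at UTC+13:30.
12:00 UTC + 13h30m = 01:30 local (rolling into the next day, 22 April 2023).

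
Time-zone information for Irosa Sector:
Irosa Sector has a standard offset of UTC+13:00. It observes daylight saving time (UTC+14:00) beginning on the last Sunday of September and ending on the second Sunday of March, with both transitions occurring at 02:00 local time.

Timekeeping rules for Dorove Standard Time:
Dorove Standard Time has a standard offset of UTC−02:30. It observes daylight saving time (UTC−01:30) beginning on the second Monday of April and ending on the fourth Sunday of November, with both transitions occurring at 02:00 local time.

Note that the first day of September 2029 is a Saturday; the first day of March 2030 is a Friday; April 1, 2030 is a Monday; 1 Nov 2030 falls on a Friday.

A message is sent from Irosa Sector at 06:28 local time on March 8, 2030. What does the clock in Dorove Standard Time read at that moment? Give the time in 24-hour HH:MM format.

1 September 2029 is a Saturday, so Sundays fall on 2, 9, 16, 23, 30; the last is September 30.
1 March 2030 is a Friday, so the first Sunday is March 3 and the second is March 10.
March 8, 2030 falls between 30 September 2029 and 10 March 2030, so daylight saving is in effect and Irosa Sector is at UTC+14:00.
06:28 Irosa Sector − 14h = 16:28 UTC (rolling into the previous day, 7 March 2030).
1 April 2030 is a Monday, so the first Monday is April 1 and the second is April 8.
1 November 2030 is a Friday, so the first Sunday is November 3 and the fourth is November 24.
At the standard offset (UTC−02:30), 16:28 UTC − 2h30m = 13:58 Dorove Standard Time standard time.
The standard-time date in Dorove Standard Time, March 7, 2030, is outside the daylight-saving period (8 April – 24 November), so Dorove Standard Time is on standard time, UTC−02:30.
16:28 UTC − 2h30m = 13:58 Dorove Standard Time.

13:58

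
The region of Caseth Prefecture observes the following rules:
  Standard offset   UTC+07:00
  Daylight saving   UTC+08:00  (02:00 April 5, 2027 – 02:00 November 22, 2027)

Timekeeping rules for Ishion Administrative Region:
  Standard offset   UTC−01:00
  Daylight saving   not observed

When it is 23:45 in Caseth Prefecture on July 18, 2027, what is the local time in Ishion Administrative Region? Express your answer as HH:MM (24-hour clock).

14:45

July 18, 2027 falls between 5 April and 22 November, so daylight saving is in effect and Caseth Prefecture is at UTC+08:00.
23:45 Caseth Prefecture − 8h = 15:45 UTC.
Ishion Administrative Region stays on UTC−01:00 all year.
15:45 UTC − 1h = 14:45 Ishion Administrative Region.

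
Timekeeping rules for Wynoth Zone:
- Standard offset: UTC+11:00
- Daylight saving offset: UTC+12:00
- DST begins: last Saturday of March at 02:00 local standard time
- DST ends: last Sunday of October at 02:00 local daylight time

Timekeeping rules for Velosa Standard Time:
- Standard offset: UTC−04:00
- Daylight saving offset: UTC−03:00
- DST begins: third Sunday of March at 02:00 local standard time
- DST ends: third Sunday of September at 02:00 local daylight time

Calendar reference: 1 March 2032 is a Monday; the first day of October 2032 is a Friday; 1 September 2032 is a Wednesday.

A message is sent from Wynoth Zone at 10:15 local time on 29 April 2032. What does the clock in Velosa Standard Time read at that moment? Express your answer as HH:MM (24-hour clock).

1 March 2032 is a Monday, so Saturdays fall on 6, 13, 20, 27; the last is March 27.
1 October 2032 is a Friday, so Sundays fall on 3, 10, 17, 24, 31; the last is October 31.
Daylight saving runs 27 March – 31 October; 29 April 2032 is inside that window, so Wynoth Zone is at UTC+12:00.
10:15 Wynoth Zone − 12h = 22:15 UTC (rolling into the previous day, 28 April 2032).
1 March 2032 is a Monday, so the first Sunday is March 7 and the third is March 21.
1 September 2032 is a Wednesday, so the first Sunday is September 5 and the third is September 19.
At the standard offset (UTC−04:00), 22:15 UTC − 4h = 18:15 Velosa Standard Time standard time.
The standard-time date in Velosa Standard Time, 28 April 2032, falls between 21 March and 19 September, so daylight saving is in effect and Velosa Standard Time is at UTC−03:00.
22:15 UTC − 3h = 19:15 Velosa Standard Time.

19:15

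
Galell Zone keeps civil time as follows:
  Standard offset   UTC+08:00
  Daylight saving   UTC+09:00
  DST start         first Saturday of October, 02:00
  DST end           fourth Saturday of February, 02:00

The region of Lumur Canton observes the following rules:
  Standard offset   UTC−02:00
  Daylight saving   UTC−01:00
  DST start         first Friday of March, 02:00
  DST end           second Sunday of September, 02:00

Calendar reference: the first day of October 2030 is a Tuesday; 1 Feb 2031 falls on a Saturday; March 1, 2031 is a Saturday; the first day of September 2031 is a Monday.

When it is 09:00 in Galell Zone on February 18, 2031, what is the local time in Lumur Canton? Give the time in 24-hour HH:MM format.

1 October 2030 is a Tuesday, so the first Saturday is October 5.
1 February 2031 is a Saturday, so the first Saturday is February 1 and the fourth is February 22.
February 18, 2031 falls between 5 October 2030 and 22 February 2031, so daylight saving is in effect and Galell Zone is at UTC+09:00.
09:00 Galell Zone − 9h = 00:00 UTC.
1 March 2031 is a Saturday, so the first Friday is March 7.
1 September 2031 is a Monday, so the first Sunday is September 7 and the second is September 14.
At the standard offset (UTC−02:00), 00:00 UTC − 2h = 22:00 Lumur Canton standard time (rolling into the previous day, 17 February 2031).
The standard-time date in Lumur Canton, February 17, 2031, does not fall between 7 March and 14 September, so daylight saving is not in effect and Lumur Canton is at UTC−02:00.
00:00 UTC − 2h = 22:00 Lumur Canton (rolling into the previous day, 17 February 2031).

22:00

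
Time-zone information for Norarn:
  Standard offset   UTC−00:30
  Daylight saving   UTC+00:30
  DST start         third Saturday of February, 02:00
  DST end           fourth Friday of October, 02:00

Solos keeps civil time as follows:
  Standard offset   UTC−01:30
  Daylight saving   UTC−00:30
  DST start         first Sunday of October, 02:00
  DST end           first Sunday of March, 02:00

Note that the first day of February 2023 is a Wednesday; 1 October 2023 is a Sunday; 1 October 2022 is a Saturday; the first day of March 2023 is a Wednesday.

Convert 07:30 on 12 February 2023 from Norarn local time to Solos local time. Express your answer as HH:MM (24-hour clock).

07:30

1 February 2023 is a Wednesday, so the first Saturday is February 4 and the third is February 18.
1 October 2023 is a Sunday, so the first Friday is October 6 and the fourth is October 27.
12 February 2023 does not fall between 18 February and 27 October, so daylight saving is not in effect and Norarn is at UTC−00:30.
07:30 Norarn + 0h30m = 08:00 UTC.
1 October 2022 is a Saturday, so the first Sunday is October 2.
1 March 2023 is a Wednesday, so the first Sunday is March 5.
At the standard offset (UTC−01:30), 08:00 UTC − 1h30m = 06:30 Solos standard time.
Daylight saving runs 2 October 2022 – 5 March 2023; the standard-time date in Solos, 12 February 2023, is inside that window, so Solos is at UTC−00:30.
08:00 UTC − 0h30m = 07:30 Solos.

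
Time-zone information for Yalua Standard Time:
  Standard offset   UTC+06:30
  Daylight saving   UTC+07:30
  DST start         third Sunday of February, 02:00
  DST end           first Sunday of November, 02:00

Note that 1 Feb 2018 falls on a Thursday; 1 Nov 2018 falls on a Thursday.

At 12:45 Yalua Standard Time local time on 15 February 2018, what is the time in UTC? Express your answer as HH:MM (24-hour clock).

06:15

1 February 2018 is a Thursday, so the first Sunday is February 4 and the third is February 18.
1 November 2018 is a Thursday, so the first Sunday is November 4.
15 February 2018 does not fall between 18 February and 4 November, so daylight saving is not in effect and Yalua Standard Time is at UTC+06:30.
12:45 local − 6h30m = 06:15 UTC.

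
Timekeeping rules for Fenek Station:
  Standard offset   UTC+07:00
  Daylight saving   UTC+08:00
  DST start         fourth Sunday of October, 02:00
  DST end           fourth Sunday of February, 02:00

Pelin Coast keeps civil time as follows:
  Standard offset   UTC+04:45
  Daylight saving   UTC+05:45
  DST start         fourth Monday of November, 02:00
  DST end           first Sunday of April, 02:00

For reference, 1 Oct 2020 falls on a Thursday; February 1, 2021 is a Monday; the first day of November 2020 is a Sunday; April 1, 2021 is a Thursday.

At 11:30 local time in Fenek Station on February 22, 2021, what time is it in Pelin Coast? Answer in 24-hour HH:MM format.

1 October 2020 is a Thursday, so the first Sunday is October 4 and the fourth is October 25.
1 February 2021 is a Monday, so the first Sunday is February 7 and the fourth is February 28.
February 22, 2021 falls between 25 October 2020 and 28 February 2021, so daylight saving is in effect and Fenek Station is at UTC+08:00.
11:30 Fenek Station − 8h = 03:30 UTC.
1 November 2020 is a Sunday, so the first Monday is November 2 and the fourth is November 23.
1 April 2021 is a Thursday, so the first Sunday is April 4.
At the standard offset (UTC+04:45), 03:30 UTC + 4h45m = 08:15 Pelin Coast standard time.
Daylight saving runs 23 November 2020 – 4 April 2021; the standard-time date in Pelin Coast, February 22, 2021, is inside that window, so Pelin Coast is at UTC+05:45.
03:30 UTC + 5h45m = 09:15 Pelin Coast.

09:15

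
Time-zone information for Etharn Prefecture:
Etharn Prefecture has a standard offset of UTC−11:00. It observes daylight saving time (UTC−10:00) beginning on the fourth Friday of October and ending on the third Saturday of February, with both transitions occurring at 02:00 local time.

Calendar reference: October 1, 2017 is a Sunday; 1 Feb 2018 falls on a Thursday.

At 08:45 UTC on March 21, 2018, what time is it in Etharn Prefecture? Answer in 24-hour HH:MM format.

21:45

1 October 2017 is a Sunday, so the first Friday is October 6 and the fourth is October 27.
1 February 2018 is a Thursday, so the first Saturday is February 3 and the third is February 17.
At the standard offset (UTC−11:00), 08:45 UTC − 11h = 21:45 Etharn Prefecture standard time (rolling into the previous day, 20 March 2018).
The standard-time date in Etharn Prefecture, March 20, 2018, is outside the daylight-saving period (27 October 2017 – 17 February 2018), so Etharn Prefecture is on standard time, UTC−11:00.
08:45 UTC − 11h = 21:45 local (rolling into the previous day, 20 March 2018).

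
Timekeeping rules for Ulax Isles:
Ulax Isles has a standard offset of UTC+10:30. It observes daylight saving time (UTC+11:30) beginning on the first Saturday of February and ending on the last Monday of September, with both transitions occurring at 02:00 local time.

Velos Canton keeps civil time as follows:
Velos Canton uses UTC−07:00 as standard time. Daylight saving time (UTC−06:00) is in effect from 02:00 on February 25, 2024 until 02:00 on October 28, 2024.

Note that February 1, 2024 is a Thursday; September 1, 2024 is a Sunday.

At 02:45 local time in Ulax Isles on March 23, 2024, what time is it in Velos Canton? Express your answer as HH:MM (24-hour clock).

1 February 2024 is a Thursday, so the first Saturday is February 3.
1 September 2024 is a Sunday, so Mondays fall on 2, 9, 16, 23, 30; the last is September 30.
March 23, 2024 falls between 3 February and 30 September, so daylight saving is in effect and Ulax Isles is at UTC+11:30.
02:45 Ulax Isles − 11h30m = 15:15 UTC (rolling into the previous day, 22 March 2024).
At the standard offset (UTC−07:00), 15:15 UTC − 7h = 08:15 Velos Canton standard time.
Daylight saving runs 25 February – 28 October; the standard-time date in Velos Canton, March 22, 2024, is inside that window, so Velos Canton is at UTC−06:00.
15:15 UTC − 6h = 09:15 Velos Canton.

09:15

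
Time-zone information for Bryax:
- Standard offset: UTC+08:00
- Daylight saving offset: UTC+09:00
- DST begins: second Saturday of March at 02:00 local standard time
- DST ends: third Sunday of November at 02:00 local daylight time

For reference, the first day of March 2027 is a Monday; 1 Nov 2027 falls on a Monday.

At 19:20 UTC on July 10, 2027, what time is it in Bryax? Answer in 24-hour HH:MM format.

04:20

1 March 2027 is a Monday, so the first Saturday is March 6 and the second is March 13.
1 November 2027 is a Monday, so the first Sunday is November 7 and the third is November 21.
At the standard offset (UTC+08:00), 19:20 UTC + 8h = 03:20 Bryax standard time (rolling into the next day, 11 July 2027).
The standard-time date in Bryax, July 11, 2027, falls between 13 March and 21 November, so daylight saving is in effect and Bryax is at UTC+09:00.
19:20 UTC + 9h = 04:20 local (rolling into the next day, 11 July 2027).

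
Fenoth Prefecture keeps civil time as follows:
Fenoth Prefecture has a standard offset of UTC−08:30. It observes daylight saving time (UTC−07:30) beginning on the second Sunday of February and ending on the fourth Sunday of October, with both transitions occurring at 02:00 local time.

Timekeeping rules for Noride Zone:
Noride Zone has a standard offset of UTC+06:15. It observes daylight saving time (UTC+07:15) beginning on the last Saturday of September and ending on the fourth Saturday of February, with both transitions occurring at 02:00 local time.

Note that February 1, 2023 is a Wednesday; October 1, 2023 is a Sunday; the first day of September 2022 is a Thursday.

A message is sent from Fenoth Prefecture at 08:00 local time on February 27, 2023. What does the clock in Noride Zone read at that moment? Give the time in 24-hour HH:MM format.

21:45

1 February 2023 is a Wednesday, so the first Sunday is February 5 and the second is February 12.
1 October 2023 is a Sunday, so the first Sunday is October 1 and the fourth is October 22.
Daylight saving runs 12 February – 22 October; February 27, 2023 is inside that window, so Fenoth Prefecture is at UTC−07:30.
08:00 Fenoth Prefecture + 7h30m = 15:30 UTC.
1 September 2022 is a Thursday, so Saturdays fall on 3, 10, 17, 24; the last is September 24.
1 February 2023 is a Wednesday, so the first Saturday is February 4 and the fourth is February 25.
At the standard offset (UTC+06:15), 15:30 UTC + 6h15m = 21:45 Noride Zone standard time.
The standard-time date in Noride Zone, February 27, 2023, is outside the daylight-saving period (24 September 2022 – 25 February 2023), so Noride Zone is on standard time, UTC+06:15.
15:30 UTC + 6h15m = 21:45 Noride Zone.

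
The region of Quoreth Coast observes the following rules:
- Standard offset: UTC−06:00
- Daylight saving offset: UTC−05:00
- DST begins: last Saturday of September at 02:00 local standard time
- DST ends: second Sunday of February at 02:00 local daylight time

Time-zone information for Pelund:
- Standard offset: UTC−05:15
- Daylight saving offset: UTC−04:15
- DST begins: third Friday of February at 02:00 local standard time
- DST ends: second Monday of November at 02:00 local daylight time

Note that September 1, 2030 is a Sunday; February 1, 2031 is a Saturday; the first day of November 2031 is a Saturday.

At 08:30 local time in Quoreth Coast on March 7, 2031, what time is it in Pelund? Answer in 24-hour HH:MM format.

1 September 2030 is a Sunday, so Saturdays fall on 7, 14, 21, 28; the last is September 28.
1 February 2031 is a Saturday, so the first Sunday is February 2 and the second is February 9.
March 7, 2031 is outside the daylight-saving period (28 September 2030 – 9 February 2031), so Quoreth Coast is on standard time, UTC−06:00.
08:30 Quoreth Coast + 6h = 14:30 UTC.
1 February 2031 is a Saturday, so the first Friday is February 7 and the third is February 21.
1 November 2031 is a Saturday, so the first Monday is November 3 and the second is November 10.
At the standard offset (UTC−05:15), 14:30 UTC − 5h15m = 09:15 Pelund standard time.
The standard-time date in Pelund, March 7, 2031, falls between 21 February and 10 November, so daylight saving is in effect and Pelund is at UTC−04:15.
14:30 UTC − 4h15m = 10:15 Pelund.

10:15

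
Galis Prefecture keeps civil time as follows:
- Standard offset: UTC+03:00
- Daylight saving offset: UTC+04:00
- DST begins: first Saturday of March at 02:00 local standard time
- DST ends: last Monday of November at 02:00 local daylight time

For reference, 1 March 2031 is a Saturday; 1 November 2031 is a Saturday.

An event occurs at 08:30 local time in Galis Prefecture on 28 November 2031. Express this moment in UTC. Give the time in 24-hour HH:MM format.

1 March 2031 is a Saturday, so the first Saturday is March 1.
1 November 2031 is a Saturday, so Mondays fall on 3, 10, 17, 24; the last is November 24.
28 November 2031 does not fall between 1 March and 24 November, so daylight saving is not in effect and Galis Prefecture is at UTC+03:00.
08:30 local − 3h = 05:30 UTC.

05:30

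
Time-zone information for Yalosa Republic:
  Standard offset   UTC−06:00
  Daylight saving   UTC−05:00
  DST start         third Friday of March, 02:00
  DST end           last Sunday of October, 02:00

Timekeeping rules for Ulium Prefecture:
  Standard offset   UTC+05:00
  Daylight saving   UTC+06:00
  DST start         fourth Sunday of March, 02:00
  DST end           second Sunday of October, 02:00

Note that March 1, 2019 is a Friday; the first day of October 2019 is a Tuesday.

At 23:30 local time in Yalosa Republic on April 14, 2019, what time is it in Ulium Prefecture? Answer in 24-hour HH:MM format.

10:30

1 March 2019 is a Friday, so the first Friday is March 1 and the third is March 15.
1 October 2019 is a Tuesday, so Sundays fall on 6, 13, 20, 27; the last is October 27.
Daylight saving runs 15 March – 27 October; April 14, 2019 is inside that window, so Yalosa Republic is at UTC−05:00.
23:30 Yalosa Republic + 5h = 04:30 UTC (rolling into the next day, 15 April 2019).
1 March 2019 is a Friday, so the first Sunday is March 3 and the fourth is March 24.
1 October 2019 is a Tuesday, so the first Sunday is October 6 and the second is October 13.
At the standard offset (UTC+05:00), 04:30 UTC + 5h = 09:30 Ulium Prefecture standard time.
Daylight saving runs 24 March – 13 October; the standard-time date in Ulium Prefecture, April 15, 2019, is inside that window, so Ulium Prefecture is at UTC+06:00.
04:30 UTC + 6h = 10:30 Ulium Prefecture.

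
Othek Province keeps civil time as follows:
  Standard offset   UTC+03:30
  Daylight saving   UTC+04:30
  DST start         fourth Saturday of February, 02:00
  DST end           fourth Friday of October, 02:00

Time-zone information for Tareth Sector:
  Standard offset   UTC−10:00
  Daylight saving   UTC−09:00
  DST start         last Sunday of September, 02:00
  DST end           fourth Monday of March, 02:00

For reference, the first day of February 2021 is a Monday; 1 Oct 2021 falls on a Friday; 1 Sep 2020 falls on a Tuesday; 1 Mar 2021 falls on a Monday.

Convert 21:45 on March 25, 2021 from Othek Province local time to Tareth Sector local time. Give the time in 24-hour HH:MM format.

07:15

1 February 2021 is a Monday, so the first Saturday is February 6 and the fourth is February 27.
1 October 2021 is a Friday, so the first Friday is October 1 and the fourth is October 22.
March 25, 2021 falls between 27 February and 22 October, so daylight saving is in effect and Othek Province is at UTC+04:30.
21:45 Othek Province − 4h30m = 17:15 UTC.
1 September 2020 is a Tuesday, so Sundays fall on 6, 13, 20, 27; the last is September 27.
1 March 2021 is a Monday, so the first Monday is March 1 and the fourth is March 22.
At the standard offset (UTC−10:00), 17:15 UTC − 10h = 07:15 Tareth Sector standard time.
Daylight saving runs 27 September 2020 – 22 March 2021; the standard-time date in Tareth Sector, March 25, 2021, is outside that window, so Tareth Sector is on standard time at UTC−10:00.
17:15 UTC − 10h = 07:15 Tareth Sector.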